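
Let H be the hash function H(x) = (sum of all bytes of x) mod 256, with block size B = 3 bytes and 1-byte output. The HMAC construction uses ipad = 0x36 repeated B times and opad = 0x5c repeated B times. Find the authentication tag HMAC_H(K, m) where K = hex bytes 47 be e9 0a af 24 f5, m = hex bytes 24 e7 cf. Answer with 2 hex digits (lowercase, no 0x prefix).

Key hex bytes 47 be e9 0a af 24 f5 is 7 bytes > B = 3, so hash it first: H(key) = c0, then zero-pad to 3 bytes: K' = c0 00 00.
K' ⊕ ipad = f6 36 36.  K' ⊕ opad = 9c 5c 5c.
Inner input = (K'⊕ipad) ∥ m = f6 36 36 ∥ 24 e7 cf.
Inner hash: sum = 246+54+54+36+231+207 = 828; mod 256 = 60 → 3c.
Outer input = (K'⊕opad) ∥ inner = 9c 5c 5c ∥ 3c.
Outer hash (tag): sum = 156+92+92+60 = 400; mod 256 = 144 → 90.

90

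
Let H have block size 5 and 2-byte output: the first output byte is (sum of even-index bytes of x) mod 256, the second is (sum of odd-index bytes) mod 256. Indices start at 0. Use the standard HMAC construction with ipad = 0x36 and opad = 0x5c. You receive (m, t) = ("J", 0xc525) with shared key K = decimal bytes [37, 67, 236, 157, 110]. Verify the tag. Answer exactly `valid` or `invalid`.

valid

Key decimal bytes [37, 67, 236, 157, 110] = 25 43 ec 9d 6e is exactly B = 5 bytes: K' = 25 43 ec 9d 6e.
K' ⊕ ipad = 13 75 da ab 58; K' ⊕ opad = 79 1f b0 c1 32.
Inner hash: even-index sum = 325 mod 256 = 69; odd-index sum = 362 mod 256 = 106 → 45 6a.
Outer hash (recomputed tag): even-index sum = 453 mod 256 = 197; odd-index sum = 293 mod 256 = 37 → c5 25.
Recomputed tag = c525; claimed = c525 → match.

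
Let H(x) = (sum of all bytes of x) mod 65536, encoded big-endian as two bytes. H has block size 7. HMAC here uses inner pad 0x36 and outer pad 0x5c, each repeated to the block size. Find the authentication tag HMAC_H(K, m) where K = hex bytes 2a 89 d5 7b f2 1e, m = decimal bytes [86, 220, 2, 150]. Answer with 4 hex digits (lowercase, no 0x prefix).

Key hex bytes 2a 89 d5 7b f2 1e is 6 bytes ≤ B = 7; zero-pad to 7 bytes: K' = 2a 89 d5 7b f2 1e 00.
K' ⊕ ipad = 1c bf e3 4d c4 28 36.  K' ⊕ opad = 76 d5 89 27 ae 42 5c.
Inner input = (K'⊕ipad) ∥ m = 1c bf e3 4d c4 28 36 ∥ 56 dc 02 96.
Inner hash: sum = 28+191+227+77+196+40+54+86+220+2+150 = 1271 → 04 f7.
Outer input = (K'⊕opad) ∥ inner = 76 d5 89 27 ae 42 5c ∥ 04 f7.
Outer hash (tag): sum = 118+213+137+39+174+66+92+4+247 = 1090 → 04 42.

0442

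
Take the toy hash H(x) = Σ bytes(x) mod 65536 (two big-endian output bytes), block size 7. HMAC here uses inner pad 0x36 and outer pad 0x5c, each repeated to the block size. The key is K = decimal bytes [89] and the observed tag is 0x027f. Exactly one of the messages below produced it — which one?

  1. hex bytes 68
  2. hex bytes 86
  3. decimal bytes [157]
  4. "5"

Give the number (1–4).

Key decimal bytes [89] = 59 is 1 byte ≤ B = 7; zero-pad to 7 bytes: K' = 59 00 00 00 00 00 00.
K' ⊕ ipad = 6f 36 36 36 36 36 36; K' ⊕ opad = 05 5c 5c 5c 5c 5c 5c.
m1: inner = H(6f 36 36 36 36 36 36 68) = 02 1b; tag = H(05 5c 5c 5c 5c 5c 5c 02 1b) = 024a
m2: inner = H(6f 36 36 36 36 36 36 86) = 02 39; tag = H(05 5c 5c 5c 5c 5c 5c 02 39) = 0268
m3: inner = H(6f 36 36 36 36 36 36 9d) = 02 50; tag = H(05 5c 5c 5c 5c 5c 5c 02 50) = 027f ← matches
m4: inner = H(6f 36 36 36 36 36 36 35) = 01 e8; tag = H(05 5c 5c 5c 5c 5c 5c 01 e8) = 0316

3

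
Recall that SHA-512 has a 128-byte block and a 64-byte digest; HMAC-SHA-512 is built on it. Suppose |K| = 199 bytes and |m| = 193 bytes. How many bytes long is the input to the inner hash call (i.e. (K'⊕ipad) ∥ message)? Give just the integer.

321

Key is 199 > 128 bytes, so it is hashed to 64 bytes then zero-padded to 128: |K'| = 128.
Inner input = (K'⊕ipad) ∥ m → 128 + 193 = 321 bytes.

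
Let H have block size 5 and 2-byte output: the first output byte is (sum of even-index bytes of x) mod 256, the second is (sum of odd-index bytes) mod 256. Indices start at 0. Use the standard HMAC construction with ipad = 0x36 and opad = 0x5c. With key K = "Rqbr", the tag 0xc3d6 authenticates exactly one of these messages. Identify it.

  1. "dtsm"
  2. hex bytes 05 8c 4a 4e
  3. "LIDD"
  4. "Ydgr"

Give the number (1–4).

3

Key "Rqbr" = 52 71 62 72 is 4 bytes ≤ B = 5; zero-pad to 5 bytes: K' = 52 71 62 72 00.
K' ⊕ ipad = 64 47 54 44 36; K' ⊕ opad = 0e 2d 3e 2e 5c.
m1: inner = H(64 47 54 44 36 64 74 73 6d) = cf 62; tag = H(0e 2d 3e 2e 5c cf 62) = 0a2a
m2: inner = H(64 47 54 44 36 05 8c 4a 4e) = c8 da; tag = H(0e 2d 3e 2e 5c c8 da) = 8223
m3: inner = H(64 47 54 44 36 4c 49 44 44) = 7b 1b; tag = H(0e 2d 3e 2e 5c 7b 1b) = c3d6 ← matches
m4: inner = H(64 47 54 44 36 59 64 67 72) = c4 4b; tag = H(0e 2d 3e 2e 5c c4 4b) = f31f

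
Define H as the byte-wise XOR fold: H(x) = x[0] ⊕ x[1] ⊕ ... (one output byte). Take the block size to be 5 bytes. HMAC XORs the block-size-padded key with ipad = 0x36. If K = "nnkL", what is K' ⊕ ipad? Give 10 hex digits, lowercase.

58585d7a36

Key "nnkL" = 6e 6e 6b 4c is 4 bytes ≤ B = 5; zero-pad to 5 bytes: K' = 6e 6e 6b 4c 00.
XOR each byte with 0x36: 6e⊕36=58, 6e⊕36=58, 6b⊕36=5d, 4c⊕36=7a, 00⊕36=36.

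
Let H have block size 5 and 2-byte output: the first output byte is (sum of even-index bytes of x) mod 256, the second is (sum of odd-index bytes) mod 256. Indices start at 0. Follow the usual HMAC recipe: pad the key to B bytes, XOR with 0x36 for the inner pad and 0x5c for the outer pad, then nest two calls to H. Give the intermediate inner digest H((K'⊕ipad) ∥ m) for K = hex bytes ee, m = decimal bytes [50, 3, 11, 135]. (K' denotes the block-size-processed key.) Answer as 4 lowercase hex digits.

Key hex bytes ee is 1 byte ≤ B = 5; zero-pad to 5 bytes: K' = ee 00 00 00 00.
K' ⊕ ipad = d8 36 36 36 36.
Inner input = d8 36 36 36 36 ∥ 32 03 0b 87.
Inner hash: even-index sum = 462 mod 256 = 206; odd-index sum = 169 mod 256 = 169 → ce a9.

cea9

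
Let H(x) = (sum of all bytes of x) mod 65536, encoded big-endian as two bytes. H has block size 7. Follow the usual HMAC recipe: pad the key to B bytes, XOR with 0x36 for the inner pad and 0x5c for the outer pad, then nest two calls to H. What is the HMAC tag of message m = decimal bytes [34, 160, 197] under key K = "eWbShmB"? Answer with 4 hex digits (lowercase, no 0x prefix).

0139

Key "eWbShmB" = 65 57 62 53 68 6d 42 is exactly B = 7 bytes: K' = 65 57 62 53 68 6d 42.
K' ⊕ ipad = 53 61 54 65 5e 5b 74.  K' ⊕ opad = 39 0b 3e 0f 34 31 1e.
Inner input = (K'⊕ipad) ∥ m = 53 61 54 65 5e 5b 74 ∥ 22 a0 c5.
Inner hash: sum = 83+97+84+101+94+91+116+34+160+197 = 1057 → 04 21.
Outer input = (K'⊕opad) ∥ inner = 39 0b 3e 0f 34 31 1e ∥ 04 21.
Outer hash (tag): sum = 57+11+62+15+52+49+30+4+33 = 313 → 01 39.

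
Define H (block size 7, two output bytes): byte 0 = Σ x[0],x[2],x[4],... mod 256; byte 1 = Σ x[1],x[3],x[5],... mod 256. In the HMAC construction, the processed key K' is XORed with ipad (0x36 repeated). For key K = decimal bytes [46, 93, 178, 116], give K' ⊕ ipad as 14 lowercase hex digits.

186b8442363636

Key decimal bytes [46, 93, 178, 116] = 2e 5d b2 74 is 4 bytes ≤ B = 7; zero-pad to 7 bytes: K' = 2e 5d b2 74 00 00 00.
XOR each byte with 0x36: 2e⊕36=18, 5d⊕36=6b, b2⊕36=84, 74⊕36=42, 00⊕36=36, 00⊕36=36, 00⊕36=36.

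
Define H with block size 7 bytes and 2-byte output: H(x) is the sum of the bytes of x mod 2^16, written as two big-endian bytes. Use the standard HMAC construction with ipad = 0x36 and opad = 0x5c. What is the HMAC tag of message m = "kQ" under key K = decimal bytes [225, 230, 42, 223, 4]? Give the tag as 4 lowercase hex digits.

Key decimal bytes [225, 230, 42, 223, 4] = e1 e6 2a df 04 is 5 bytes ≤ B = 7; zero-pad to 7 bytes: K' = e1 e6 2a df 04 00 00.
K' ⊕ ipad = d7 d0 1c e9 32 36 36.  K' ⊕ opad = bd ba 76 83 58 5c 5c.
Inner input = (K'⊕ipad) ∥ m = d7 d0 1c e9 32 36 36 ∥ 6b 51.
Inner hash: sum = 215+208+28+233+50+54+54+107+81 = 1030 → 04 06.
Outer input = (K'⊕opad) ∥ inner = bd ba 76 83 58 5c 5c ∥ 04 06.
Outer hash (tag): sum = 189+186+118+131+88+92+92+4+6 = 906 → 03 8a.

038a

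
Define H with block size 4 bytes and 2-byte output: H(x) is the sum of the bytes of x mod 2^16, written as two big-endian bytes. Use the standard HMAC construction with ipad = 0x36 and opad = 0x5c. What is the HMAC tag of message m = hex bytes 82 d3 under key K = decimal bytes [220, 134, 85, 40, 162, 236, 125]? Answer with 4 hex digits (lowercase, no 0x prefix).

Key decimal bytes [220, 134, 85, 40, 162, 236, 125] = dc 86 55 28 a2 ec 7d is 7 bytes > B = 4, so hash it first: H(key) = 03 ea, then zero-pad to 4 bytes: K' = 03 ea 00 00.
K' ⊕ ipad = 35 dc 36 36.  K' ⊕ opad = 5f b6 5c 5c.
Inner input = (K'⊕ipad) ∥ m = 35 dc 36 36 ∥ 82 d3.
Inner hash: sum = 53+220+54+54+130+211 = 722 → 02 d2.
Outer input = (K'⊕opad) ∥ inner = 5f b6 5c 5c ∥ 02 d2.
Outer hash (tag): sum = 95+182+92+92+2+210 = 673 → 02 a1.

02a1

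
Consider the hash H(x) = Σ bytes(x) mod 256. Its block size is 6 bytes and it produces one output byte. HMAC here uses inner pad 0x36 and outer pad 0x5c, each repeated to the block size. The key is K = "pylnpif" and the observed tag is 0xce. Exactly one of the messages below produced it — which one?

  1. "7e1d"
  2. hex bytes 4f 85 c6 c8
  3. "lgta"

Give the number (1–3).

Key "pylnpif" = 70 79 6c 6e 70 69 66 is 7 bytes > B = 6, so hash it first: H(key) = 02, then zero-pad to 6 bytes: K' = 02 00 00 00 00 00.
K' ⊕ ipad = 34 36 36 36 36 36; K' ⊕ opad = 5e 5c 5c 5c 5c 5c.
m1: inner = H(34 36 36 36 36 36 37 65 31 64) = 73; tag = H(5e 5c 5c 5c 5c 5c 73) = 9d
m2: inner = H(34 36 36 36 36 36 4f 85 c6 c8) = a4; tag = H(5e 5c 5c 5c 5c 5c a4) = ce ← matches
m3: inner = H(34 36 36 36 36 36 6c 67 74 61) = ea; tag = H(5e 5c 5c 5c 5c 5c ea) = 14

2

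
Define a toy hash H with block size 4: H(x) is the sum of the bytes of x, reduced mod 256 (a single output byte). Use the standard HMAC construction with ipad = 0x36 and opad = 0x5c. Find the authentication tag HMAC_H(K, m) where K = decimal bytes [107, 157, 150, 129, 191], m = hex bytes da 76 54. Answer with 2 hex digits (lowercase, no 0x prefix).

Key decimal bytes [107, 157, 150, 129, 191] = 6b 9d 96 81 bf is 5 bytes > B = 4, so hash it first: H(key) = de, then zero-pad to 4 bytes: K' = de 00 00 00.
K' ⊕ ipad = e8 36 36 36.  K' ⊕ opad = 82 5c 5c 5c.
Inner input = (K'⊕ipad) ∥ m = e8 36 36 36 ∥ da 76 54.
Inner hash: sum = 232+54+54+54+218+118+84 = 814; mod 256 = 46 → 2e.
Outer input = (K'⊕opad) ∥ inner = 82 5c 5c 5c ∥ 2e.
Outer hash (tag): sum = 130+92+92+92+46 = 452; mod 256 = 196 → c4.

c4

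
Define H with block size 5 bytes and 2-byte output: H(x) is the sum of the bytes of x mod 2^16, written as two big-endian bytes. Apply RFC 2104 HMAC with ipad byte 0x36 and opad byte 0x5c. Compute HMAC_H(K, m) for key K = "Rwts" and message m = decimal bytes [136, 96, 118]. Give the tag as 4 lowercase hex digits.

Key "Rwts" = 52 77 74 73 is 4 bytes ≤ B = 5; zero-pad to 5 bytes: K' = 52 77 74 73 00.
K' ⊕ ipad = 64 41 42 45 36.  K' ⊕ opad = 0e 2b 28 2f 5c.
Inner input = (K'⊕ipad) ∥ m = 64 41 42 45 36 ∥ 88 60 76.
Inner hash: sum = 100+65+66+69+54+136+96+118 = 704 → 02 c0.
Outer input = (K'⊕opad) ∥ inner = 0e 2b 28 2f 5c ∥ 02 c0.
Outer hash (tag): sum = 14+43+40+47+92+2+192 = 430 → 01 ae.

01ae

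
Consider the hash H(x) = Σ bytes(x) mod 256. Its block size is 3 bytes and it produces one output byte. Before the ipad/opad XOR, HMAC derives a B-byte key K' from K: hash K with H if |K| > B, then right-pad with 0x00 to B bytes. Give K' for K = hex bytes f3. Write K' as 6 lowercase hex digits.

f30000

Key hex bytes f3 is 1 byte ≤ B = 3; zero-pad to 3 bytes: K' = f3 00 00.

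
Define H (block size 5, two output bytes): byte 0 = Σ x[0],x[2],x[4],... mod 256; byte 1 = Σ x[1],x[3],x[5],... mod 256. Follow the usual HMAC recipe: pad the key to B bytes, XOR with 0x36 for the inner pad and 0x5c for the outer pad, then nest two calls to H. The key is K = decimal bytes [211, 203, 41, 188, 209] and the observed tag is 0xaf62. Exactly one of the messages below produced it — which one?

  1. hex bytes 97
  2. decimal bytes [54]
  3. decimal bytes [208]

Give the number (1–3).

1

Key decimal bytes [211, 203, 41, 188, 209] = d3 cb 29 bc d1 is exactly B = 5 bytes: K' = d3 cb 29 bc d1.
K' ⊕ ipad = e5 fd 1f 8a e7; K' ⊕ opad = 8f 97 75 e0 8d.
m1: inner = H(e5 fd 1f 8a e7 97) = eb 1e; tag = H(8f 97 75 e0 8d eb 1e) = af62 ← matches
m2: inner = H(e5 fd 1f 8a e7 36) = eb bd; tag = H(8f 97 75 e0 8d eb bd) = 4e62
m3: inner = H(e5 fd 1f 8a e7 d0) = eb 57; tag = H(8f 97 75 e0 8d eb 57) = e862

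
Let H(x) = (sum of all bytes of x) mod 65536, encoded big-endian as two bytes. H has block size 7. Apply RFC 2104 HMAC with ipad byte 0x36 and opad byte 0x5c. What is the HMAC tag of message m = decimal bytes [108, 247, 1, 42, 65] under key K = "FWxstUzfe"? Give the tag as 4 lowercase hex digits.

03aa

Key "FWxstUzfe" = 46 57 78 73 74 55 7a 66 65 is 9 bytes > B = 7, so hash it first: H(key) = 03 96, then zero-pad to 7 bytes: K' = 03 96 00 00 00 00 00.
K' ⊕ ipad = 35 a0 36 36 36 36 36.  K' ⊕ opad = 5f ca 5c 5c 5c 5c 5c.
Inner input = (K'⊕ipad) ∥ m = 35 a0 36 36 36 36 36 ∥ 6c f7 01 2a 41.
Inner hash: sum = 53+160+54+54+54+54+54+108+247+1+42+65 = 946 → 03 b2.
Outer input = (K'⊕opad) ∥ inner = 5f ca 5c 5c 5c 5c 5c ∥ 03 b2.
Outer hash (tag): sum = 95+202+92+92+92+92+92+3+178 = 938 → 03 aa.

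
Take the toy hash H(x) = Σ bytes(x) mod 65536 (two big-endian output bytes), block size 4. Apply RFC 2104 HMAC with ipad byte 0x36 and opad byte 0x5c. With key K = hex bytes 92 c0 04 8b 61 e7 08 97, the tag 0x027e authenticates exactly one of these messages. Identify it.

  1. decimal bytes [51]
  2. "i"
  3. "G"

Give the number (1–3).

Key hex bytes 92 c0 04 8b 61 e7 08 97 is 8 bytes > B = 4, so hash it first: H(key) = 03 c8, then zero-pad to 4 bytes: K' = 03 c8 00 00.
K' ⊕ ipad = 35 fe 36 36; K' ⊕ opad = 5f 94 5c 5c.
m1: inner = H(35 fe 36 36 33) = 01 d2; tag = H(5f 94 5c 5c 01 d2) = 027e ← matches
m2: inner = H(35 fe 36 36 69) = 02 08; tag = H(5f 94 5c 5c 02 08) = 01b5
m3: inner = H(35 fe 36 36 47) = 01 e6; tag = H(5f 94 5c 5c 01 e6) = 0292

1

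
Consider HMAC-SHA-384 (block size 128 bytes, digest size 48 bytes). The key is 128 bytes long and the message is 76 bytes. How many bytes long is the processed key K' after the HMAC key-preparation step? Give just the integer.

Key is 128 ≤ 128 bytes, zero-padded: |K'| = 128.

128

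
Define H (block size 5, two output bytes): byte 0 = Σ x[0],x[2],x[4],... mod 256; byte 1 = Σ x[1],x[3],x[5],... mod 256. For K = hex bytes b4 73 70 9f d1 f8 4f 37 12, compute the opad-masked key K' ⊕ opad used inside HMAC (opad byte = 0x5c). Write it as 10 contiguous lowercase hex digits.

0a1d5c5c5c

Key hex bytes b4 73 70 9f d1 f8 4f 37 12 is 9 bytes > B = 5, so hash it first: H(key) = 56 41, then zero-pad to 5 bytes: K' = 56 41 00 00 00.
XOR each byte with 0x5c: 56⊕5c=0a, 41⊕5c=1d, 00⊕5c=5c, 00⊕5c=5c, 00⊕5c=5c.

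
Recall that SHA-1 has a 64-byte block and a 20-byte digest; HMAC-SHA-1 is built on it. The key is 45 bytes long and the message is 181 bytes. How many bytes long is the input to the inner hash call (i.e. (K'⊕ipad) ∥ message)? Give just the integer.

245

Key is 45 ≤ 64 bytes, zero-padded: |K'| = 64.
Inner input = (K'⊕ipad) ∥ m → 64 + 181 = 245 bytes.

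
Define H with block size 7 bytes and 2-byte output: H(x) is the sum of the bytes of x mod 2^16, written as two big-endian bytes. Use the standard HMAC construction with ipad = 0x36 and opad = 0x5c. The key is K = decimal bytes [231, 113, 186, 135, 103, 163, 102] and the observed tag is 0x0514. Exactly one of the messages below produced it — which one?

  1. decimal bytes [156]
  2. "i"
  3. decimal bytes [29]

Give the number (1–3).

Key decimal bytes [231, 113, 186, 135, 103, 163, 102] = e7 71 ba 87 67 a3 66 is exactly B = 7 bytes: K' = e7 71 ba 87 67 a3 66.
K' ⊕ ipad = d1 47 8c b1 51 95 50; K' ⊕ opad = bb 2d e6 db 3b ff 3a.
m1: inner = H(d1 47 8c b1 51 95 50 9c) = 04 27; tag = H(bb 2d e6 db 3b ff 3a 04 27) = 0448
m2: inner = H(d1 47 8c b1 51 95 50 69) = 03 f4; tag = H(bb 2d e6 db 3b ff 3a 03 f4) = 0514 ← matches
m3: inner = H(d1 47 8c b1 51 95 50 1d) = 03 a8; tag = H(bb 2d e6 db 3b ff 3a 03 a8) = 04c8

2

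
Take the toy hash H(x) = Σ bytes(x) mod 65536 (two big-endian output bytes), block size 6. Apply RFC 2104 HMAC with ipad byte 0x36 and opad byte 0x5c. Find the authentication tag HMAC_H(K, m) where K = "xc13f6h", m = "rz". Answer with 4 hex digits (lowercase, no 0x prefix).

025c

Key "xc13f6h" = 78 63 31 33 66 36 68 is 7 bytes > B = 6, so hash it first: H(key) = 02 43, then zero-pad to 6 bytes: K' = 02 43 00 00 00 00.
K' ⊕ ipad = 34 75 36 36 36 36.  K' ⊕ opad = 5e 1f 5c 5c 5c 5c.
Inner input = (K'⊕ipad) ∥ m = 34 75 36 36 36 36 ∥ 72 7a.
Inner hash: sum = 52+117+54+54+54+54+114+122 = 621 → 02 6d.
Outer input = (K'⊕opad) ∥ inner = 5e 1f 5c 5c 5c 5c ∥ 02 6d.
Outer hash (tag): sum = 94+31+92+92+92+92+2+109 = 604 → 02 5c.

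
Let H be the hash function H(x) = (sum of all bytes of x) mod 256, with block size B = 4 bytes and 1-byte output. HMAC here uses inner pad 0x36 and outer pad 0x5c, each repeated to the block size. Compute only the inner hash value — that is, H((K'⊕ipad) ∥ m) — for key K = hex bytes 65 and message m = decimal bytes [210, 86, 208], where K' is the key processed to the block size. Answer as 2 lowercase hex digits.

ed

Key hex bytes 65 is 1 byte ≤ B = 4; zero-pad to 4 bytes: K' = 65 00 00 00.
K' ⊕ ipad = 53 36 36 36.
Inner input = 53 36 36 36 ∥ d2 56 d0.
Inner hash: sum = 83+54+54+54+210+86+208 = 749; mod 256 = 237 → ed.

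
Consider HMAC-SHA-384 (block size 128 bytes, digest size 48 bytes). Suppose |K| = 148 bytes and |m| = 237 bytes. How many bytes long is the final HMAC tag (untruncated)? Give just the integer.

The tag is one SHA-384 digest: 48 bytes.

48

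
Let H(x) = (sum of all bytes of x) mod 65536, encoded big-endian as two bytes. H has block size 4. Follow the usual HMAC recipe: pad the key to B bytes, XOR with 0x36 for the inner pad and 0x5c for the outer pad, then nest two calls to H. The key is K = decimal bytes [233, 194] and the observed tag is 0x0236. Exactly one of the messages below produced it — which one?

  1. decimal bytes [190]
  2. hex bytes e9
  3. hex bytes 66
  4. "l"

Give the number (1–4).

2

Key decimal bytes [233, 194] = e9 c2 is 2 bytes ≤ B = 4; zero-pad to 4 bytes: K' = e9 c2 00 00.
K' ⊕ ipad = df f4 36 36; K' ⊕ opad = b5 9e 5c 5c.
m1: inner = H(df f4 36 36 be) = 02 fd; tag = H(b5 9e 5c 5c 02 fd) = 030a
m2: inner = H(df f4 36 36 e9) = 03 28; tag = H(b5 9e 5c 5c 03 28) = 0236 ← matches
m3: inner = H(df f4 36 36 66) = 02 a5; tag = H(b5 9e 5c 5c 02 a5) = 02b2
m4: inner = H(df f4 36 36 6c) = 02 ab; tag = H(b5 9e 5c 5c 02 ab) = 02b8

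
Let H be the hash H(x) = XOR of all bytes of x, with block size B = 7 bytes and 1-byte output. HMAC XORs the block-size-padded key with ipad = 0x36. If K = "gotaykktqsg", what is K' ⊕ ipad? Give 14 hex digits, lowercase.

43363636363636

Key "gotaykktqsg" = 67 6f 74 61 79 6b 6b 74 71 73 67 is 11 bytes > B = 7, so hash it first: H(key) = 75, then zero-pad to 7 bytes: K' = 75 00 00 00 00 00 00.
XOR each byte with 0x36: 75⊕36=43, 00⊕36=36, 00⊕36=36, 00⊕36=36, 00⊕36=36, 00⊕36=36, 00⊕36=36.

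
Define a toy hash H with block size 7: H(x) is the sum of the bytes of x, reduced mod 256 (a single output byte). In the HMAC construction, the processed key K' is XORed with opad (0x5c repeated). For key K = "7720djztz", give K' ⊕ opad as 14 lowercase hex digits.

Key "7720djztz" = 37 37 32 30 64 6a 7a 74 7a is 9 bytes > B = 7, so hash it first: H(key) = 06, then zero-pad to 7 bytes: K' = 06 00 00 00 00 00 00.
XOR each byte with 0x5c: 06⊕5c=5a, 00⊕5c=5c, 00⊕5c=5c, 00⊕5c=5c, 00⊕5c=5c, 00⊕5c=5c, 00⊕5c=5c.

5a5c5c5c5c5c5c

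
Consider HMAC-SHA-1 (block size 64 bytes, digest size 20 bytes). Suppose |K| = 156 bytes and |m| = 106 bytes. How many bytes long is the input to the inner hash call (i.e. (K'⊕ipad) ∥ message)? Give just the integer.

Key is 156 > 64 bytes, so it is hashed to 20 bytes then zero-padded to 64: |K'| = 64.
Inner input = (K'⊕ipad) ∥ m → 64 + 106 = 170 bytes.

170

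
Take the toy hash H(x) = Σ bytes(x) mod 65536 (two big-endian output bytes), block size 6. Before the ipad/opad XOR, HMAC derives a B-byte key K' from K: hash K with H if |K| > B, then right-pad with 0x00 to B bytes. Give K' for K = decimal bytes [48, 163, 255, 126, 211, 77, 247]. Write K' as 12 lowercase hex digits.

|K| = 7 > B = 6, so first hash the key.
H(K): sum = 48+163+255+126+211+77+247 = 1127 → 04 67.
Zero-pad H(K) = 04 67 to 6 bytes: K' = 04 67 00 00 00 00.

046700000000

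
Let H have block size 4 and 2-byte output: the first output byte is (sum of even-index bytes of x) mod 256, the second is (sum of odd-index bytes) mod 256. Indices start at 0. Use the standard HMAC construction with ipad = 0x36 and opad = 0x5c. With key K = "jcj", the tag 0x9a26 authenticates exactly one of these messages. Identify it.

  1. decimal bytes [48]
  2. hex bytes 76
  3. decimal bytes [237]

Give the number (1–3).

Key "jcj" = 6a 63 6a is 3 bytes ≤ B = 4; zero-pad to 4 bytes: K' = 6a 63 6a 00.
K' ⊕ ipad = 5c 55 5c 36; K' ⊕ opad = 36 3f 36 5c.
m1: inner = H(5c 55 5c 36 30) = e8 8b; tag = H(36 3f 36 5c e8 8b) = 5426
m2: inner = H(5c 55 5c 36 76) = 2e 8b; tag = H(36 3f 36 5c 2e 8b) = 9a26 ← matches
m3: inner = H(5c 55 5c 36 ed) = a5 8b; tag = H(36 3f 36 5c a5 8b) = 1126

2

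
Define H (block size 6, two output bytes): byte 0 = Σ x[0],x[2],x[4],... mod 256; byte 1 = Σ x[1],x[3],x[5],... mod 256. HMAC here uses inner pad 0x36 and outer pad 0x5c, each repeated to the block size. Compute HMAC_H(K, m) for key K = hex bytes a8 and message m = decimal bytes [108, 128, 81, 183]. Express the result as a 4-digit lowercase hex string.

73ed

Key hex bytes a8 is 1 byte ≤ B = 6; zero-pad to 6 bytes: K' = a8 00 00 00 00 00.
K' ⊕ ipad = 9e 36 36 36 36 36.  K' ⊕ opad = f4 5c 5c 5c 5c 5c.
Inner input = (K'⊕ipad) ∥ m = 9e 36 36 36 36 36 ∥ 6c 80 51 b7.
Inner hash: even-index sum = 455 mod 256 = 199; odd-index sum = 473 mod 256 = 217 → c7 d9.
Outer input = (K'⊕opad) ∥ inner = f4 5c 5c 5c 5c 5c ∥ c7 d9.
Outer hash (tag): even-index sum = 627 mod 256 = 115; odd-index sum = 493 mod 256 = 237 → 73 ed.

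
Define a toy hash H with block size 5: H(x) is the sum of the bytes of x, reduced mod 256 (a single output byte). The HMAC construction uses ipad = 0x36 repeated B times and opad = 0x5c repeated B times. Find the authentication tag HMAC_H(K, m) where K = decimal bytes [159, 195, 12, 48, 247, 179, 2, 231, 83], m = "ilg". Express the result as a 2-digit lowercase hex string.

0e

Key decimal bytes [159, 195, 12, 48, 247, 179, 2, 231, 83] = 9f c3 0c 30 f7 b3 02 e7 53 is 9 bytes > B = 5, so hash it first: H(key) = 84, then zero-pad to 5 bytes: K' = 84 00 00 00 00.
K' ⊕ ipad = b2 36 36 36 36.  K' ⊕ opad = d8 5c 5c 5c 5c.
Inner input = (K'⊕ipad) ∥ m = b2 36 36 36 36 ∥ 69 6c 67.
Inner hash: sum = 178+54+54+54+54+105+108+103 = 710; mod 256 = 198 → c6.
Outer input = (K'⊕opad) ∥ inner = d8 5c 5c 5c 5c ∥ c6.
Outer hash (tag): sum = 216+92+92+92+92+198 = 782; mod 256 = 14 → 0e.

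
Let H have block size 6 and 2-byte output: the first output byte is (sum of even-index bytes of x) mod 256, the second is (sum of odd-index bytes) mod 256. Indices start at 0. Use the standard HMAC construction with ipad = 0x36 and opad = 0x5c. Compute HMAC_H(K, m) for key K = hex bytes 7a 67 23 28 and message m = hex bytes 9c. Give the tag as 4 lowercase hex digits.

34b0

Key hex bytes 7a 67 23 28 is 4 bytes ≤ B = 6; zero-pad to 6 bytes: K' = 7a 67 23 28 00 00.
K' ⊕ ipad = 4c 51 15 1e 36 36.  K' ⊕ opad = 26 3b 7f 74 5c 5c.
Inner input = (K'⊕ipad) ∥ m = 4c 51 15 1e 36 36 ∥ 9c.
Inner hash: even-index sum = 307 mod 256 = 51; odd-index sum = 165 mod 256 = 165 → 33 a5.
Outer input = (K'⊕opad) ∥ inner = 26 3b 7f 74 5c 5c ∥ 33 a5.
Outer hash (tag): even-index sum = 308 mod 256 = 52; odd-index sum = 432 mod 256 = 176 → 34 b0.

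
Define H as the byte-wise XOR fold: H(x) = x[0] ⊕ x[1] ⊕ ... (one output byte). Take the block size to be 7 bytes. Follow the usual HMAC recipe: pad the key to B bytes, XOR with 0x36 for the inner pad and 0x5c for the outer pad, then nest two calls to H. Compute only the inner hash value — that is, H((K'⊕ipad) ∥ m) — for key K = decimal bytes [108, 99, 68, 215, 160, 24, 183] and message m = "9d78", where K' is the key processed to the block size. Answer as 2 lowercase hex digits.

Key decimal bytes [108, 99, 68, 215, 160, 24, 183] = 6c 63 44 d7 a0 18 b7 is exactly B = 7 bytes: K' = 6c 63 44 d7 a0 18 b7.
K' ⊕ ipad = 5a 55 72 e1 96 2e 81.
Inner input = 5a 55 72 e1 96 2e 81 ∥ 39 64 37 38.
Inner hash: XOR 5a⊕55⊕72⊕e1⊕96⊕2e⊕81⊕39⊕64⊕37⊕38 = f7.

f7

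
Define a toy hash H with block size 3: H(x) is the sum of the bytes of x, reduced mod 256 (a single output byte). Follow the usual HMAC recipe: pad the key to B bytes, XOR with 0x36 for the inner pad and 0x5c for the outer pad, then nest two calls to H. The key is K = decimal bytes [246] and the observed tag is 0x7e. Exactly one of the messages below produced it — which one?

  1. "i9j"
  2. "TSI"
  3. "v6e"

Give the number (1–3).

2

Key decimal bytes [246] = f6 is 1 byte ≤ B = 3; zero-pad to 3 bytes: K' = f6 00 00.
K' ⊕ ipad = c0 36 36; K' ⊕ opad = aa 5c 5c.
m1: inner = H(c0 36 36 69 39 6a) = 38; tag = H(aa 5c 5c 38) = 9a
m2: inner = H(c0 36 36 54 53 49) = 1c; tag = H(aa 5c 5c 1c) = 7e ← matches
m3: inner = H(c0 36 36 76 36 65) = 3d; tag = H(aa 5c 5c 3d) = 9f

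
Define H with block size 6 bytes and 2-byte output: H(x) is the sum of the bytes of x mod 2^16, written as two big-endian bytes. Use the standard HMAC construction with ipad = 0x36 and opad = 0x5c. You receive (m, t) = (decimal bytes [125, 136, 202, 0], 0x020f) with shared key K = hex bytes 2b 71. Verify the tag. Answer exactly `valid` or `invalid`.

invalid

Key hex bytes 2b 71 is 2 bytes ≤ B = 6; zero-pad to 6 bytes: K' = 2b 71 00 00 00 00.
K' ⊕ ipad = 1d 47 36 36 36 36; K' ⊕ opad = 77 2d 5c 5c 5c 5c.
Inner hash: sum = 29+71+54+54+54+54+125+136+202+0 = 779 → 03 0b.
Outer hash (recomputed tag): sum = 119+45+92+92+92+92+3+11 = 546 → 02 22.
Recomputed tag = 0222; claimed = 020f → mismatch.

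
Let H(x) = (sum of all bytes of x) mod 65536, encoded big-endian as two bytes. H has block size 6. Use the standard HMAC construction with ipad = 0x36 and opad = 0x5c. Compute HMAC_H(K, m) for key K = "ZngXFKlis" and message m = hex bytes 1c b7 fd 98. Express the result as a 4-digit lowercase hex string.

02d9

Key "ZngXFKlis" = 5a 6e 67 58 46 4b 6c 69 73 is 9 bytes > B = 6, so hash it first: H(key) = 03 60, then zero-pad to 6 bytes: K' = 03 60 00 00 00 00.
K' ⊕ ipad = 35 56 36 36 36 36.  K' ⊕ opad = 5f 3c 5c 5c 5c 5c.
Inner input = (K'⊕ipad) ∥ m = 35 56 36 36 36 36 ∥ 1c b7 fd 98.
Inner hash: sum = 53+86+54+54+54+54+28+183+253+152 = 971 → 03 cb.
Outer input = (K'⊕opad) ∥ inner = 5f 3c 5c 5c 5c 5c ∥ 03 cb.
Outer hash (tag): sum = 95+60+92+92+92+92+3+203 = 729 → 02 d9.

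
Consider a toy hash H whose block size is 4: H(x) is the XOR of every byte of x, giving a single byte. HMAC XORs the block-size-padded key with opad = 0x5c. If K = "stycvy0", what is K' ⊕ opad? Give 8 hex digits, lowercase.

7e5c5c5c

Key "stycvy0" = 73 74 79 63 76 79 30 is 7 bytes > B = 4, so hash it first: H(key) = 22, then zero-pad to 4 bytes: K' = 22 00 00 00.
XOR each byte with 0x5c: 22⊕5c=7e, 00⊕5c=5c, 00⊕5c=5c, 00⊕5c=5c.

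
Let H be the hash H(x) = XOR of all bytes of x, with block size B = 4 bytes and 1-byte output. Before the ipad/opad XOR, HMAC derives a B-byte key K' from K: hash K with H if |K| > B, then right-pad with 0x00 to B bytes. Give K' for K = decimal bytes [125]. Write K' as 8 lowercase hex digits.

7d000000

Key decimal bytes [125] = 7d is 1 byte ≤ B = 4; zero-pad to 4 bytes: K' = 7d 00 00 00.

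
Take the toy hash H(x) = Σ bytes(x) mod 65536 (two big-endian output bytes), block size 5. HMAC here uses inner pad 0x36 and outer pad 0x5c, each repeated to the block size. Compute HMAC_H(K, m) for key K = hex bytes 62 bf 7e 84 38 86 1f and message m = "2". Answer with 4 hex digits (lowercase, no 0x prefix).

020f

Key hex bytes 62 bf 7e 84 38 86 1f is 7 bytes > B = 5, so hash it first: H(key) = 03 00, then zero-pad to 5 bytes: K' = 03 00 00 00 00.
K' ⊕ ipad = 35 36 36 36 36.  K' ⊕ opad = 5f 5c 5c 5c 5c.
Inner input = (K'⊕ipad) ∥ m = 35 36 36 36 36 ∥ 32.
Inner hash: sum = 53+54+54+54+54+50 = 319 → 01 3f.
Outer input = (K'⊕opad) ∥ inner = 5f 5c 5c 5c 5c ∥ 01 3f.
Outer hash (tag): sum = 95+92+92+92+92+1+63 = 527 → 02 0f.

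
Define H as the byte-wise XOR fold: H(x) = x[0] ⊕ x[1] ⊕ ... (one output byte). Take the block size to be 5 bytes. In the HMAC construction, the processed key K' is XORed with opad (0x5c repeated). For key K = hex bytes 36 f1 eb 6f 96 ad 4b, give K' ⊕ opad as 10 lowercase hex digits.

Key hex bytes 36 f1 eb 6f 96 ad 4b is 7 bytes > B = 5, so hash it first: H(key) = 33, then zero-pad to 5 bytes: K' = 33 00 00 00 00.
XOR each byte with 0x5c: 33⊕5c=6f, 00⊕5c=5c, 00⊕5c=5c, 00⊕5c=5c, 00⊕5c=5c.

6f5c5c5c5c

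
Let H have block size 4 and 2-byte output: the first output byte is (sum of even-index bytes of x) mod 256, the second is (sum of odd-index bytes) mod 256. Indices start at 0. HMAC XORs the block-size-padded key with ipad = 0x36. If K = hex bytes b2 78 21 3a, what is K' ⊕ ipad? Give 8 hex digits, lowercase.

844e170c

Key hex bytes b2 78 21 3a is exactly B = 4 bytes: K' = b2 78 21 3a.
XOR each byte with 0x36: b2⊕36=84, 78⊕36=4e, 21⊕36=17, 3a⊕36=0c.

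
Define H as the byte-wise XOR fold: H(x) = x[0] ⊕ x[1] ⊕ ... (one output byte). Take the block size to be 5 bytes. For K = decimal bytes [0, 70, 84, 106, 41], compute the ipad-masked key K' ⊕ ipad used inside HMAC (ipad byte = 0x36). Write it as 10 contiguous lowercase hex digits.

3670625c1f

Key decimal bytes [0, 70, 84, 106, 41] = 00 46 54 6a 29 is exactly B = 5 bytes: K' = 00 46 54 6a 29.
XOR each byte with 0x36: 00⊕36=36, 46⊕36=70, 54⊕36=62, 6a⊕36=5c, 29⊕36=1f.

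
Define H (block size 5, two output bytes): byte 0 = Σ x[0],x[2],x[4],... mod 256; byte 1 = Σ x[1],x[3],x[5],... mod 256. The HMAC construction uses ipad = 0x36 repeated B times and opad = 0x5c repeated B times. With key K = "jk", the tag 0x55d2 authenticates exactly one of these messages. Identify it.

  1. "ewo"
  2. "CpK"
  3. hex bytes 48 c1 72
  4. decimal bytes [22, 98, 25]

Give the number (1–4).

1

Key "jk" = 6a 6b is 2 bytes ≤ B = 5; zero-pad to 5 bytes: K' = 6a 6b 00 00 00.
K' ⊕ ipad = 5c 5d 36 36 36; K' ⊕ opad = 36 37 5c 5c 5c.
m1: inner = H(5c 5d 36 36 36 65 77 6f) = 3f 67; tag = H(36 37 5c 5c 5c 3f 67) = 55d2 ← matches
m2: inner = H(5c 5d 36 36 36 43 70 4b) = 38 21; tag = H(36 37 5c 5c 5c 38 21) = 0fcb
m3: inner = H(5c 5d 36 36 36 48 c1 72) = 89 4d; tag = H(36 37 5c 5c 5c 89 4d) = 3b1c
m4: inner = H(5c 5d 36 36 36 16 62 19) = 2a c2; tag = H(36 37 5c 5c 5c 2a c2) = b0bd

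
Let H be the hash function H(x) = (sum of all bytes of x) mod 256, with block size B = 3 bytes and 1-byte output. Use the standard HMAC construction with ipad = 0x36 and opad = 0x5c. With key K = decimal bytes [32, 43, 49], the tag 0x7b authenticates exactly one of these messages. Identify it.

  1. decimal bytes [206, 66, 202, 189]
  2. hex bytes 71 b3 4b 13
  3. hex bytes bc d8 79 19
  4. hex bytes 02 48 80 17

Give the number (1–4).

4

Key decimal bytes [32, 43, 49] = 20 2b 31 is exactly B = 3 bytes: K' = 20 2b 31.
K' ⊕ ipad = 16 1d 07; K' ⊕ opad = 7c 77 6d.
m1: inner = H(16 1d 07 ce 42 ca bd) = d1; tag = H(7c 77 6d d1) = 31
m2: inner = H(16 1d 07 71 b3 4b 13) = bc; tag = H(7c 77 6d bc) = 1c
m3: inner = H(16 1d 07 bc d8 79 19) = 60; tag = H(7c 77 6d 60) = c0
m4: inner = H(16 1d 07 02 48 80 17) = 1b; tag = H(7c 77 6d 1b) = 7b ← matches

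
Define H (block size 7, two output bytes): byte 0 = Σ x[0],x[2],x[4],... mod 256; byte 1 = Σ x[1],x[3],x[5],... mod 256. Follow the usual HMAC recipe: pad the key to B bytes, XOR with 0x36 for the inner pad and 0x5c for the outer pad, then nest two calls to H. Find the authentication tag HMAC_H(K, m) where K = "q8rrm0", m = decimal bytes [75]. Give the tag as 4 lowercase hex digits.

8b1a

Key "q8rrm0" = 71 38 72 72 6d 30 is 6 bytes ≤ B = 7; zero-pad to 7 bytes: K' = 71 38 72 72 6d 30 00.
K' ⊕ ipad = 47 0e 44 44 5b 06 36.  K' ⊕ opad = 2d 64 2e 2e 31 6c 5c.
Inner input = (K'⊕ipad) ∥ m = 47 0e 44 44 5b 06 36 ∥ 4b.
Inner hash: even-index sum = 284 mod 256 = 28; odd-index sum = 163 mod 256 = 163 → 1c a3.
Outer input = (K'⊕opad) ∥ inner = 2d 64 2e 2e 31 6c 5c ∥ 1c a3.
Outer hash (tag): even-index sum = 395 mod 256 = 139; odd-index sum = 282 mod 256 = 26 → 8b 1a.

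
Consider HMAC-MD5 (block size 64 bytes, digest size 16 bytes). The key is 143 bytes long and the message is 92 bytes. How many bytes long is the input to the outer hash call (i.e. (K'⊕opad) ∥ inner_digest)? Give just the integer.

Key is 143 > 64 bytes, so it is hashed to 16 bytes then zero-padded to 64: |K'| = 64.
Outer input = (K'⊕opad) ∥ H(inner) → 64 + 16 = 80 bytes.

80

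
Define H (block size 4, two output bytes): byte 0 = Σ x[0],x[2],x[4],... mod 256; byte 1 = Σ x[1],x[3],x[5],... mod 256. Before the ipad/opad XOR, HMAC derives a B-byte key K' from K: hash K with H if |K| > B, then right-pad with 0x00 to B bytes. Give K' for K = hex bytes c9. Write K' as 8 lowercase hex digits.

c9000000

Key hex bytes c9 is 1 byte ≤ B = 4; zero-pad to 4 bytes: K' = c9 00 00 00.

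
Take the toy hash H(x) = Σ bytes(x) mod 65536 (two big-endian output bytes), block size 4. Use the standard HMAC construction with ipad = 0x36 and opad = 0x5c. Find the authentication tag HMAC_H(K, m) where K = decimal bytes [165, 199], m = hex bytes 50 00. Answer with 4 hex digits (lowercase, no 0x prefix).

Key decimal bytes [165, 199] = a5 c7 is 2 bytes ≤ B = 4; zero-pad to 4 bytes: K' = a5 c7 00 00.
K' ⊕ ipad = 93 f1 36 36.  K' ⊕ opad = f9 9b 5c 5c.
Inner input = (K'⊕ipad) ∥ m = 93 f1 36 36 ∥ 50 00.
Inner hash: sum = 147+241+54+54+80+0 = 576 → 02 40.
Outer input = (K'⊕opad) ∥ inner = f9 9b 5c 5c ∥ 02 40.
Outer hash (tag): sum = 249+155+92+92+2+64 = 654 → 02 8e.

028e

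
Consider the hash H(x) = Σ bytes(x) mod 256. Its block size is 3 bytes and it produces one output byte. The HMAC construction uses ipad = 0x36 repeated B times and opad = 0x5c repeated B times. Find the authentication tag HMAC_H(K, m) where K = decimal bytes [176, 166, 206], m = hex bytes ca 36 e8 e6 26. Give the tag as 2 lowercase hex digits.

Key decimal bytes [176, 166, 206] = b0 a6 ce is exactly B = 3 bytes: K' = b0 a6 ce.
K' ⊕ ipad = 86 90 f8.  K' ⊕ opad = ec fa 92.
Inner input = (K'⊕ipad) ∥ m = 86 90 f8 ∥ ca 36 e8 e6 26.
Inner hash: sum = 134+144+248+202+54+232+230+38 = 1282; mod 256 = 2 → 02.
Outer input = (K'⊕opad) ∥ inner = ec fa 92 ∥ 02.
Outer hash (tag): sum = 236+250+146+2 = 634; mod 256 = 122 → 7a.

7a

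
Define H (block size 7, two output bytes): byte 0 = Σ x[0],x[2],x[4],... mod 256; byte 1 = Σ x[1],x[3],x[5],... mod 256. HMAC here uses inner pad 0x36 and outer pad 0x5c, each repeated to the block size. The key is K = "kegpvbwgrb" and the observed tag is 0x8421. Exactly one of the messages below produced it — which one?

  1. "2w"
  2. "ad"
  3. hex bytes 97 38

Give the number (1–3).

2

Key "kegpvbwgrb" = 6b 65 67 70 76 62 77 67 72 62 is 10 bytes > B = 7, so hash it first: H(key) = 31 00, then zero-pad to 7 bytes: K' = 31 00 00 00 00 00 00.
K' ⊕ ipad = 07 36 36 36 36 36 36; K' ⊕ opad = 6d 5c 5c 5c 5c 5c 5c.
m1: inner = H(07 36 36 36 36 36 36 32 77) = 20 d4; tag = H(6d 5c 5c 5c 5c 5c 5c 20 d4) = 5534
m2: inner = H(07 36 36 36 36 36 36 61 64) = 0d 03; tag = H(6d 5c 5c 5c 5c 5c 5c 0d 03) = 8421 ← matches
m3: inner = H(07 36 36 36 36 36 36 97 38) = e1 39; tag = H(6d 5c 5c 5c 5c 5c 5c e1 39) = baf5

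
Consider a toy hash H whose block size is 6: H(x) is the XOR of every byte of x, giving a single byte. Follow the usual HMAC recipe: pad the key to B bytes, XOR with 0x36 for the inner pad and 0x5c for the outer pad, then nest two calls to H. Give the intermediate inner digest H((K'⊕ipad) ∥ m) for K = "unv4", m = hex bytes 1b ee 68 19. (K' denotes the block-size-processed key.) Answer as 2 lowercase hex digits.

Key "unv4" = 75 6e 76 34 is 4 bytes ≤ B = 6; zero-pad to 6 bytes: K' = 75 6e 76 34 00 00.
K' ⊕ ipad = 43 58 40 02 36 36.
Inner input = 43 58 40 02 36 36 ∥ 1b ee 68 19.
Inner hash: XOR 43⊕58⊕40⊕02⊕36⊕36⊕1b⊕ee⊕68⊕19 = dd.

dd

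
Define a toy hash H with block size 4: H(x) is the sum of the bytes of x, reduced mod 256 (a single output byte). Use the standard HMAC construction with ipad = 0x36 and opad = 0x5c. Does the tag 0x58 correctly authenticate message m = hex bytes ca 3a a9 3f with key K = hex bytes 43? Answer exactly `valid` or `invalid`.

invalid

Key hex bytes 43 is 1 byte ≤ B = 4; zero-pad to 4 bytes: K' = 43 00 00 00.
K' ⊕ ipad = 75 36 36 36; K' ⊕ opad = 1f 5c 5c 5c.
Inner hash: sum = 117+54+54+54+202+58+169+63 = 771; mod 256 = 3 → 03.
Outer hash (recomputed tag): sum = 31+92+92+92+3 = 310; mod 256 = 54 → 36.
Recomputed tag = 36; claimed = 58 → mismatch.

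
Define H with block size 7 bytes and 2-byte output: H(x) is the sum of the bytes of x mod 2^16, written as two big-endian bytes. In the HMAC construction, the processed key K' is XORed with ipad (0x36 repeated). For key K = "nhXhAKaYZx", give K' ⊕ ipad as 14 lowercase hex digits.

35983636363636

Key "nhXhAKaYZx" = 6e 68 58 68 41 4b 61 59 5a 78 is 10 bytes > B = 7, so hash it first: H(key) = 03 ae, then zero-pad to 7 bytes: K' = 03 ae 00 00 00 00 00.
XOR each byte with 0x36: 03⊕36=35, ae⊕36=98, 00⊕36=36, 00⊕36=36, 00⊕36=36, 00⊕36=36, 00⊕36=36.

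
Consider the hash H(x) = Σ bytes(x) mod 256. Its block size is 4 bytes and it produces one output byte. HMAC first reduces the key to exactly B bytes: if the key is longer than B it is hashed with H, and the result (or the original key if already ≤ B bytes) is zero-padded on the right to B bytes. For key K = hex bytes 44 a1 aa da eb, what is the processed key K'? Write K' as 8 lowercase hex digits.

|K| = 5 > B = 4, so first hash the key.
H(K): sum = 68+161+170+218+235 = 852; mod 256 = 84 → 54.
Zero-pad H(K) = 54 to 4 bytes: K' = 54 00 00 00.

54000000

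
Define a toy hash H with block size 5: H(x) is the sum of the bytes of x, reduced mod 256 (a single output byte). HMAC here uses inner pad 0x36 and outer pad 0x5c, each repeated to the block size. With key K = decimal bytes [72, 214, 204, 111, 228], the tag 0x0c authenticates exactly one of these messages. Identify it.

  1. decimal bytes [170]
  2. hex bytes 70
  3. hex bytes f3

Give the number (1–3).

Key decimal bytes [72, 214, 204, 111, 228] = 48 d6 cc 6f e4 is exactly B = 5 bytes: K' = 48 d6 cc 6f e4.
K' ⊕ ipad = 7e e0 fa 59 d2; K' ⊕ opad = 14 8a 90 33 b8.
m1: inner = H(7e e0 fa 59 d2 aa) = 2d; tag = H(14 8a 90 33 b8 2d) = 46
m2: inner = H(7e e0 fa 59 d2 70) = f3; tag = H(14 8a 90 33 b8 f3) = 0c ← matches
m3: inner = H(7e e0 fa 59 d2 f3) = 76; tag = H(14 8a 90 33 b8 76) = 8f

2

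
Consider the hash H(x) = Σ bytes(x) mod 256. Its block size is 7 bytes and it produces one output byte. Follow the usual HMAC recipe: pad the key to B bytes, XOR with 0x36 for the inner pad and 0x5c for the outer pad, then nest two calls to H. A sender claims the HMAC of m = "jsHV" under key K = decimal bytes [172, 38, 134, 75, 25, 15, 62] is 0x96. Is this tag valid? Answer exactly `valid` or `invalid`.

invalid

Key decimal bytes [172, 38, 134, 75, 25, 15, 62] = ac 26 86 4b 19 0f 3e is exactly B = 7 bytes: K' = ac 26 86 4b 19 0f 3e.
K' ⊕ ipad = 9a 10 b0 7d 2f 39 08; K' ⊕ opad = f0 7a da 17 45 53 62.
Inner hash: sum = 154+16+176+125+47+57+8+106+115+72+86 = 962; mod 256 = 194 → c2.
Outer hash (recomputed tag): sum = 240+122+218+23+69+83+98+194 = 1047; mod 256 = 23 → 17.
Recomputed tag = 17; claimed = 96 → mismatch.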